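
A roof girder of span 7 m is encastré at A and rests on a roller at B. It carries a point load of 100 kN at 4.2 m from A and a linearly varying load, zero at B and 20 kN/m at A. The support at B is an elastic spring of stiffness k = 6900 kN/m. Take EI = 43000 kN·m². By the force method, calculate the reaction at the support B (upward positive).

Take the reaction at B as the redundant and release it; the primary structure is a cantilever fixed at A.
Free-end deflection of the primary structure under the applied loading (downward +):
  point load 100 at a = 4.2: Pa²(3L − a)/(6EI) = 4939/EI
  triangular load, peak 20 at the fixed end: w₀L⁴/(30EI) = 1601/EI
  δ_0 = 6540/EI
Tip deflection under a unit load at B: L³/(3EI) = 114.3/EI.
With EI = 43000 kN·m²: δ_0 = 0.15209 m and δ_{BB} = 0.002659 m/kN.
Compatibility — the spring shortens by R_B/k under the reaction it provides: δ_0 − R_B·δ_{BB} = R_B/k. With 1/k = 0.000145 m/kN, R_B = δ_0 / (δ_{BB} + 1/k) = 0.15209 / (0.002659 + 0.000145) = 54.24 kN.

R_B = 54.24 kN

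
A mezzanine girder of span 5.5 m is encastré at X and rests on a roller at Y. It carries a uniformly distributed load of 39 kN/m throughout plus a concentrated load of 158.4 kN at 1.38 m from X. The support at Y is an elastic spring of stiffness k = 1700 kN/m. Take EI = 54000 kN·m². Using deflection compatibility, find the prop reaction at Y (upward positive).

R_Y = 59.86 kN

Choose R_Y as the redundant. The primary structure is the cantilever fixed at X.
Free-end deflection of the primary structure under the applied loading (downward +):
  UDL 39: wL⁴/(8EI) = 4461/EI
  point load 158.4 at a = 1.38: Pa²(3L − a)/(6EI) = 760.2/EI
  δ_0 = 5221/EI
Flexibility coefficient — unit upward force at Y: δ_{YY} = L³/(3EI) = 55.46/EI.
With EI = 54000 kN·m²: δ_0 = 0.096687 m and δ_{YY} = 0.001027 m/kN.
Compatibility — the spring shortens by R_Y/k under the reaction it provides: δ_0 − R_Y·δ_{YY} = R_Y/k. With 1/k = 0.000588 m/kN, R_Y = δ_0 / (δ_{YY} + 1/k) = 0.096687 / (0.001027 + 0.000588) = 59.86 kN.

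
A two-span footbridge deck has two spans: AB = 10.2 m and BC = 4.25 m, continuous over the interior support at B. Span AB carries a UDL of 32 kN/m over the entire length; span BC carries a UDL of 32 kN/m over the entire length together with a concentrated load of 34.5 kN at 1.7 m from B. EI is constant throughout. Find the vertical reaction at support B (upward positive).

Release continuity at B by inserting a hinge; the redundant is the internal moment M_B. The primary structure is two simply-supported spans AB and BC.
Discontinuity in slope at B on the released structure — sum the simple-span end rotations:
  span AB: UDL 32: wL³/(24EI) = 1415/EI
  span BC: UDL 32: wL³/(24EI) = 102.4/EI
  span BC: point load 34.5 at a = 1.7: Pab(L + b)/(6LEI) = 39.88/EI
  relative rotation θ_0 = (1415 + 142.2)/EI = 1557/EI
A unit hogging moment at B produces rotation L₁/(3EI) + L₂/(3EI) = 4.817/EI.
Slope continuity at B: θ_0 = M_B·4.817/EI, so M_B = 1557/4.817 = 323.3 kN·m (hogging).
Span AB, ΣM about A with M_B applied at B: R_B^{AB}·10.2 = 1665 + 323.3, so R_B^{AB} = 194.9 kN and R_A = 326.4 − 194.9 = 131.5 kN.
Span BC, ΣM about C: R_B^{BC}·4.25 = 377 + 323.3, so R_B^{BC} = 164.8 kN and R_C = 170.5 − 164.8 = 5.732 kN.
R_B = 194.9 + 164.8 = 359.7 kN.

R_B = 359.7 kN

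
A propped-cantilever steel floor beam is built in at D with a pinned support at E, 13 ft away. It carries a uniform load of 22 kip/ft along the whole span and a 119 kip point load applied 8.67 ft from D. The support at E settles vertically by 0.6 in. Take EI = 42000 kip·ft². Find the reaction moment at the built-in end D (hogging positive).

Take the reaction at E as the redundant and release it; the primary structure is a cantilever fixed at D.
Downward deflection at the released point E due to the loads:
  UDL 22: wL⁴/(8EI) = 78543/EI
  point load 119 at a = 8.67: Pa²(3L − a)/(6EI) = 45217/EI
  δ_0 = 123760/EI
Flexibility coefficient — unit upward force at E: δ_{EE} = L³/(3EI) = 732.3/EI.
With EI = 42000 kip·ft²: δ_0 = 2.9467 ft and δ_{EE} = 0.017437 ft/kip.
Compatibility — the beam at E must follow the support down by 0.05 ft: δ_0 − R_E·δ_{EE} = 0.05, so R_E = (2.9467 − 0.05)/0.017437 = 166.1 kip.
Moment equilibrium about D: M_D = Σ(load moments about D) − R_E·L = 2891 − 166.1×13 = 731.1 kip·ft.

M_D = 731.1 kip·ft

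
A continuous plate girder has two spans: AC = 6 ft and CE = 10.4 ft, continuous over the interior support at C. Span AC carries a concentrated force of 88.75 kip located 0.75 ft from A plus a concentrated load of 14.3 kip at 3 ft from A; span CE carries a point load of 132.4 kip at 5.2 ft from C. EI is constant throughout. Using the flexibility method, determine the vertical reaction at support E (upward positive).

Take M_C as the redundant. Released structure: two simple spans AC and CE with a hinge at C.
End slopes at the hinge C, treating each span as simply supported:
  span AC: point load 88.75 at a = 0.75: Pab(L + a)/(6LEI) = 65.52/EI
  span AC: point load 14.3 at a = 3: Pab(L + a)/(6LEI) = 32.17/EI
  span CE: point load 132.4 at a = 5.2: Pab(L + b)/(6LEI) = 895/EI
  relative rotation θ_0 = (97.7 + 895)/EI = 992.7/EI
A unit hogging moment at C produces rotation L₁/(3EI) + L₂/(3EI) = 5.467/EI.
Compatibility: M_C·(L₁+L₂)/(3EI) = θ_0, giving M_C = 181.6 kip·ft (hogging).
Span CE, ΣM about E: R_C^{CE}·10.4 = 688.5 + 181.6, so R_C^{CE} = 83.66 kip and R_E = 132.4 − 83.66 = 48.74 kip.

R_E = 48.74 kip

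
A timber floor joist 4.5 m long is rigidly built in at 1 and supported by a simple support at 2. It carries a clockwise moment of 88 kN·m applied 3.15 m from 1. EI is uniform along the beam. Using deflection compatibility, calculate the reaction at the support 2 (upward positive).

R_2 = 26.69 kN

Remove the prop at 2; the released (primary) structure is a cantilever built in at 1.
Downward deflection at the released point 2 due to the loads:
  clockwise couple 88 at a = 3.15: M₀a(2L − a)/(2EI) = 810.8/EI
Tip deflection under a unit load at 2: L³/(3EI) = 30.38/EI.
The prop prevents deflection at 2: R_2 = δ_0/δ_{22} = 810.8/30.38 = 26.69 kN.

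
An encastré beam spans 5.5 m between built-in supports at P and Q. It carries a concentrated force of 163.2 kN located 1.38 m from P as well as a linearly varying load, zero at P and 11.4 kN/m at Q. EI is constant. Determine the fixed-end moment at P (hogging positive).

Release both end moments; the primary structure is a simply-supported span PQ with redundants M_P and M_Q.
Simple-span end rotations at P and Q under the given loads:
  at P: point load 163.2 at a = 1.38: Pab(L + b)/(6LEI) = 270.5/EI
  at Q: point load 163.2 at a = 1.38: Pab(L + a)/(6LEI) = 193.5/EI
  at P: triangular load, peak 11.4: 7w₀L³/(360EI) = 36.88/EI
  at Q: triangular load, peak 11.4: w₀L³/(45EI) = 42.15/EI
  θ_P0 = 307.4/EI,  θ_Q0 = 235.6/EI
Flexibility coefficients: a unit moment at one end gives L/(3EI) there and L/(6EI) at the far end, so f₁₁ = f₂₂ = 1.833/EI and f₁₂ = f₂₁ = 0.9167/EI.
Compatibility — zero rotation at each built-in end:
  1.833 M_P + 0.9167 M_Q = 307.4
  0.9167 M_P + 1.833 M_Q = 235.6
Solving the pair gives M_P = 137.9 kN·m and M_Q = 59.57 kN·m (hogging).

M_P = 137.9 kN·m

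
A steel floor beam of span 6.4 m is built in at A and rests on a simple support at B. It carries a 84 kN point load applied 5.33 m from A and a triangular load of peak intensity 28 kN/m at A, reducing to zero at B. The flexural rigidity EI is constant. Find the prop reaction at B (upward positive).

R_B = 81.05 kN

Release the roller at B. Primary structure: cantilever fixed at A.
Primary-structure tip deflection at B by superposition:
  point load 84 at a = 5.33: Pa²(3L − a)/(6EI) = 5516/EI
  triangular load, peak 28 at the fixed end: w₀L⁴/(30EI) = 1566/EI
  δ_0 = 7082/EI
Tip deflection under a unit load at B: L³/(3EI) = 87.38/EI.
Compatibility at B: δ_0 − R_B·δ_{BB} = 0, so R_B = 7082/87.38 = 81.05 kN.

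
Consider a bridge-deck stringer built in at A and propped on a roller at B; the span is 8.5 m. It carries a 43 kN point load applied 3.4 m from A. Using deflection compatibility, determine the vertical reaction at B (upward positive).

R_B = 8.944 kN

Remove the prop at B; the released (primary) structure is a cantilever built in at A.
Deflection at B on the released cantilever, summing each load's contribution:
  point load 43 at a = 3.4: Pa²(3L − a)/(6EI) = 1831/EI
Tip deflection under a unit load at B: L³/(3EI) = 204.7/EI.
The prop prevents deflection at B: R_B = δ_0/δ_{BB} = 1831/204.7 = 8.944 kN.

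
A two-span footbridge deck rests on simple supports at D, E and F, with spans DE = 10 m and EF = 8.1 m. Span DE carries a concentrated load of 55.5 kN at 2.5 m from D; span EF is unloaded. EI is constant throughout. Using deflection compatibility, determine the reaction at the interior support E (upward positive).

R_E = 21.9 kN

Take M_E as the redundant. Released structure: two simple spans DE and EF with a hinge at E.
End slopes at the hinge E, treating each span as simply supported:
  span DE: point load 55.5 at a = 2.5: Pab(L + a)/(6LEI) = 216.8/EI
  relative rotation θ_0 = (216.8 + 0)/EI = 216.8/EI
A unit hogging moment at E produces rotation L₁/(3EI) + L₂/(3EI) = 6.033/EI.
Compatibility: M_E·(L₁+L₂)/(3EI) = θ_0, giving M_E = 35.93 kN·m (hogging).
Span DE, ΣM about D with M_E applied at E: R_E^{DE}·10 = 138.8 + 35.93, so R_E^{DE} = 17.47 kN and R_D = 55.5 − 17.47 = 38.03 kN.
Span EF, ΣM about F: R_E^{EF}·8.1 = 0 + 35.93, so R_E^{EF} = 4.436 kN and R_F = 0 − 4.436 = -4.436 kN.
R_E = 17.47 + 4.436 = 21.9 kN.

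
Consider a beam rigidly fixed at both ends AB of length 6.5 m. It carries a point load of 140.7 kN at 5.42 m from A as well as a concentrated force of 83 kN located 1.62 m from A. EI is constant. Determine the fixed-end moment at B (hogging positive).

M_B = 130.8 kN·m

Take the two fixed-end moments M_A, M_B as redundants; the released structure is the simple span AB.
On the primary (simply-supported) span, the end slopes from the loading are:
  at A: point load 140.7 at a = 5.42: Pab(L + b)/(6LEI) = 160.1/EI
  at B: point load 140.7 at a = 5.42: Pab(L + a)/(6LEI) = 251.7/EI
  at A: point load 83 at a = 1.62: Pab(L + b)/(6LEI) = 191.5/EI
  at B: point load 83 at a = 1.62: Pab(L + a)/(6LEI) = 136.6/EI
  θ_A0 = 351.5/EI,  θ_B0 = 388.3/EI
Flexibility coefficients: a unit moment at one end gives L/(3EI) there and L/(6EI) at the far end, so f₁₁ = f₂₂ = 2.167/EI and f₁₂ = f₂₁ = 1.083/EI.
Compatibility — zero rotation at each built-in end:
  2.167 M_A + 1.083 M_B = 351.5
  1.083 M_A + 2.167 M_B = 388.3
Solving the pair gives M_A = 96.84 kN·m and M_B = 130.8 kN·m (hogging).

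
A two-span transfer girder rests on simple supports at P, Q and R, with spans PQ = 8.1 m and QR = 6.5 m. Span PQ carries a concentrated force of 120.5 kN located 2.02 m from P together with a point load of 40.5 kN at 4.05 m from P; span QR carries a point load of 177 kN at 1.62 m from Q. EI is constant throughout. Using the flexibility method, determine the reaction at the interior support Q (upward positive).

R_Q = 233.5 kN

Take M_Q as the redundant. Released structure: two simple spans PQ and QR with a hinge at Q.
Discontinuity in slope at Q on the released structure — sum the simple-span end rotations:
  span PQ: point load 120.5 at a = 2.02: Pab(L + a)/(6LEI) = 308.2/EI
  span PQ: point load 40.5 at a = 4.05: Pab(L + a)/(6LEI) = 166.1/EI
  span QR: point load 177 at a = 1.62: Pab(L + b)/(6LEI) = 408.3/EI
  relative rotation θ_0 = (474.2 + 408.3)/EI = 882.5/EI
A unit hogging moment at Q produces rotation L₁/(3EI) + L₂/(3EI) = 4.867/EI.
Compatibility: M_Q·(L₁+L₂)/(3EI) = θ_0, giving M_Q = 181.3 kN·m (hogging).
Span PQ, ΣM about P with M_Q applied at Q: R_Q^{PQ}·8.1 = 407.4 + 181.3, so R_Q^{PQ} = 72.69 kN and R_P = 161 − 72.69 = 88.31 kN.
Span QR, ΣM about R: R_Q^{QR}·6.5 = 863.8 + 181.3, so R_Q^{QR} = 160.8 kN and R_R = 177 − 160.8 = 16.21 kN.
R_Q = 72.69 + 160.8 = 233.5 kN.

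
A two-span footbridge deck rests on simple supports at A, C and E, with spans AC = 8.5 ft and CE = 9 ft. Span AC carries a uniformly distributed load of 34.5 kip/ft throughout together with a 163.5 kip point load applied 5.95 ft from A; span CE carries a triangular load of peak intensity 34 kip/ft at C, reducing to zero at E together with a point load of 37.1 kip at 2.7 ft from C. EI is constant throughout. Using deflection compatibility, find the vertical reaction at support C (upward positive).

Take M_C as the redundant. Released structure: two simple spans AC and CE with a hinge at C.
End slopes at the hinge C, treating each span as simply supported:
  span AC: UDL 34.5: wL³/(24EI) = 882.8/EI
  span AC: point load 163.5 at a = 5.95: Pab(L + a)/(6LEI) = 702.9/EI
  span CE: triangular load, peak 34: w₀L³/(45EI) = 550.8/EI
  span CE: point load 37.1 at a = 2.7: Pab(L + b)/(6LEI) = 178.8/EI
  relative rotation θ_0 = (1586 + 729.6)/EI = 2315/EI
A unit hogging moment at C produces rotation L₁/(3EI) + L₂/(3EI) = 5.833/EI.
Slope continuity at C: θ_0 = M_C·5.833/EI, so M_C = 2315/5.833 = 396.9 kip·ft (hogging).
Span AC, ΣM about A with M_C applied at C: R_C^{AC}·8.5 = 2219 + 396.9, so R_C^{AC} = 307.8 kip and R_A = 456.8 − 307.8 = 149 kip.
Span CE, ΣM about E: R_C^{CE}·9 = 1152 + 396.9, so R_C^{CE} = 172.1 kip and R_E = 190.1 − 172.1 = 18.03 kip.
R_C = 307.8 + 172.1 = 479.8 kip.

R_C = 479.8 kip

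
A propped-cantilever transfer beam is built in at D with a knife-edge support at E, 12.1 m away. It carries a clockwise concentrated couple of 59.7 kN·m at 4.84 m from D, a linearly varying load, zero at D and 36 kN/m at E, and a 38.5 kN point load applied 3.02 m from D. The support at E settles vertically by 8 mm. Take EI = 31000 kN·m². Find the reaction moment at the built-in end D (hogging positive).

Take the reaction at E as the redundant and release it; the primary structure is a cantilever fixed at D.
Deflection at E on the released cantilever, summing each load's contribution:
  clockwise couple 59.7 at a = 4.84: M₀a(2L − a)/(2EI) = 2797/EI
  triangular load, peak 36 at the free end: 11w₀L⁴/(120EI) = 70738/EI
  point load 38.5 at a = 3.02: Pa²(3L − a)/(6EI) = 1948/EI
  δ_0 = 75483/EI
Flexibility coefficient — unit upward force at E: δ_{EE} = L³/(3EI) = 590.5/EI.
With EI = 31000 kN·m²: δ_0 = 2.4349 m and δ_{EE} = 0.019049 m/kN.
Compatibility — the beam at E must follow the support down by 0.008 m: δ_0 − R_E·δ_{EE} = 0.008, so R_E = (2.4349 − 0.008)/0.019049 = 127.4 kN.
Moment equilibrium about D: M_D = Σ(load moments about D) − R_E·L = 1933 − 127.4×12.1 = 391.3 kN·m.

M_D = 391.3 kN·m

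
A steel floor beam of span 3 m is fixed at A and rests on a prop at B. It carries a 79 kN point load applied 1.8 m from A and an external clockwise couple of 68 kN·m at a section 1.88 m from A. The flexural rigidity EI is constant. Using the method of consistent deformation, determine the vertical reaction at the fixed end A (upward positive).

Remove the prop at B; the released (primary) structure is a cantilever built in at A.
Primary-structure tip deflection at B by superposition:
  point load 79 at a = 1.8: Pa²(3L − a)/(6EI) = 307.2/EI
  clockwise couple 68 at a = 1.88: M₀a(2L − a)/(2EI) = 263.4/EI
  δ_0 = 570.5/EI
Flexibility coefficient — unit upward force at B: δ_{BB} = L³/(3EI) = 9/EI.
The prop prevents deflection at B: R_B = δ_0/δ_{BB} = 570.5/9 = 63.39 kN.
Vertical equilibrium: R_A = ΣP − R_B = 79 − 63.39 = 15.61 kN.

R_A = 15.61 kN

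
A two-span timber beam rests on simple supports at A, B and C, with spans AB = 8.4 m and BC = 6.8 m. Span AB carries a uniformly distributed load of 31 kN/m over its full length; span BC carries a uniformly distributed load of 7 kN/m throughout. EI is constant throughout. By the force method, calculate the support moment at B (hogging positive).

M_B = 169.2 kN·m

Release continuity at B by inserting a hinge; the redundant is the internal moment M_B. The primary structure is two simply-supported spans AB and BC.
Discontinuity in slope at B on the released structure — sum the simple-span end rotations:
  span AB: UDL 31: wL³/(24EI) = 765.6/EI
  span BC: UDL 7: wL³/(24EI) = 91.71/EI
  relative rotation θ_0 = (765.6 + 91.71)/EI = 857.3/EI
A unit hogging moment at B produces rotation L₁/(3EI) + L₂/(3EI) = 5.067/EI.
Compatibility: M_B·(L₁+L₂)/(3EI) = θ_0, giving M_B = 169.2 kN·m (hogging).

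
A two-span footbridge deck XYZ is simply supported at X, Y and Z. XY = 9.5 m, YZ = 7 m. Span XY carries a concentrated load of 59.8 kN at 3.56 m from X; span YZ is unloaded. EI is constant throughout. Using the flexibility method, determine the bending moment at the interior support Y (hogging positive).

Insert a hinge at Y; M_Y is the redundant, and each span becomes simply supported.
Discontinuity in slope at Y on the released structure — sum the simple-span end rotations:
  span XY: point load 59.8 at a = 3.56: Pab(L + a)/(6LEI) = 289.7/EI
  relative rotation θ_0 = (289.7 + 0)/EI = 289.7/EI
A unit hogging moment at Y produces rotation L₁/(3EI) + L₂/(3EI) = 5.5/EI.
Compatibility: M_Y·(L₁+L₂)/(3EI) = θ_0, giving M_Y = 52.68 kN·m (hogging).

M_Y = 52.68 kN·m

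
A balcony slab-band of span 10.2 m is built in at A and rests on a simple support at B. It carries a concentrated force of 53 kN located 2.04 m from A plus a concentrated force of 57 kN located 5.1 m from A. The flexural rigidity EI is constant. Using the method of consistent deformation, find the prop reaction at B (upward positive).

R_B = 20.78 kN

Take the reaction at B as the redundant and release it; the primary structure is a cantilever fixed at A.
Deflection at B on the released cantilever, summing each load's contribution:
  point load 53 at a = 2.04: Pa²(3L − a)/(6EI) = 1050/EI
  point load 57 at a = 5.1: Pa²(3L − a)/(6EI) = 6301/EI
  δ_0 = 7351/EI
Tip deflection under a unit load at B: L³/(3EI) = 353.7/EI.
Compatibility at B: δ_0 − R_B·δ_{BB} = 0, so R_B = 7351/353.7 = 20.78 kN.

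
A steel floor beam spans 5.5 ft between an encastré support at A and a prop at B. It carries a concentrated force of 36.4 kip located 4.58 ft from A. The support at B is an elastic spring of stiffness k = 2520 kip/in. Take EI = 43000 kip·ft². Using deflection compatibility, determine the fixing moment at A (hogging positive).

M_A = 20.04 kip·ft

Choose R_B as the redundant. The primary structure is the cantilever fixed at A.
Deflection at B on the released cantilever, summing each load's contribution:
  point load 36.4 at a = 4.58: Pa²(3L − a)/(6EI) = 1517/EI
Tip deflection under a unit load at B: L³/(3EI) = 55.46/EI.
With EI = 43000 kip·ft²: δ_0 = 0.035277 ft and δ_{BB} = 0.00129 ft/kip.
Compatibility — the spring shortens by R_B/k under the reaction it provides: δ_0 − R_B·δ_{BB} = R_B/k. With 1/k = 1/(2520×12) ft/kip = 0.000033 ft/kip, R_B = δ_0 / (δ_{BB} + 1/k) = 0.035277 / (0.00129 + 0.000033) = 26.67 kip.
Moment equilibrium about A: M_A = Σ(load moments about A) − R_B·L = 166.7 − 26.67×5.5 = 20.04 kip·ft.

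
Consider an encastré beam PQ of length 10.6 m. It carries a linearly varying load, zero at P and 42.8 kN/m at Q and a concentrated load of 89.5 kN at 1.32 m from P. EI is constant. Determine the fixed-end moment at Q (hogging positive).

M_Q = 253.3 kN·m

Take the two fixed-end moments M_P, M_Q as redundants; the released structure is the simple span PQ.
On the primary (simply-supported) span, the end slopes from the loading are:
  at P: triangular load, peak 42.8: 7w₀L³/(360EI) = 991.2/EI
  at Q: triangular load, peak 42.8: w₀L³/(45EI) = 1133/EI
  at P: point load 89.5 at a = 1.32: Pab(L + b)/(6LEI) = 342.7/EI
  at Q: point load 89.5 at a = 1.32: Pab(L + a)/(6LEI) = 205.5/EI
  θ_P0 = 1334/EI,  θ_Q0 = 1338/EI
Flexibility coefficients: a unit moment at one end gives L/(3EI) there and L/(6EI) at the far end, so f₁₁ = f₂₂ = 3.533/EI and f₁₂ = f₂₁ = 1.767/EI.
Compatibility — zero rotation at each built-in end:
  3.533 M_P + 1.767 M_Q = 1334
  1.767 M_P + 3.533 M_Q = 1338
Solving the pair gives M_P = 250.8 kN·m and M_Q = 253.3 kN·m (hogging).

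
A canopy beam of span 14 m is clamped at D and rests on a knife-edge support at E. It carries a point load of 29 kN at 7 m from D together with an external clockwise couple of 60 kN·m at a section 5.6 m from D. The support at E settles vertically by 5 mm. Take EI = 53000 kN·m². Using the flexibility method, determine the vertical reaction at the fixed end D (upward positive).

Choose R_E as the redundant. The primary structure is the cantilever fixed at D.
Deflection at E on the released cantilever, summing each load's contribution:
  point load 29 at a = 7: Pa²(3L − a)/(6EI) = 8289/EI
  clockwise couple 60 at a = 5.6: M₀a(2L − a)/(2EI) = 3763/EI
  δ_0 = 12052/EI
Tip deflection under a unit load at E: L³/(3EI) = 914.7/EI.
With EI = 53000 kN·m²: δ_0 = 0.2274 m and δ_{EE} = 0.017258 m/kN.
Compatibility — the beam at E must follow the support down by 0.005 m: δ_0 − R_E·δ_{EE} = 0.005, so R_E = (0.2274 − 0.005)/0.017258 = 12.89 kN.
Vertical equilibrium: R_D = ΣP − R_E = 29 − 12.89 = 16.11 kN.

R_D = 16.11 kN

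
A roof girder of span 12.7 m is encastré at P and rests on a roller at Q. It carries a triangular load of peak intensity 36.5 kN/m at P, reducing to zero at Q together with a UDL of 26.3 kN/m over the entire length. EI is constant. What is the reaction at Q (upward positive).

Take the reaction at Q as the redundant and release it; the primary structure is a cantilever fixed at P.
Deflection at Q on the released cantilever, summing each load's contribution:
  triangular load, peak 36.5 at the fixed end: w₀L⁴/(30EI) = 31651/EI
  UDL 26.3: wL⁴/(8EI) = 85523/EI
  δ_0 = 117173/EI
Flexibility coefficient — unit upward force at Q: δ_{QQ} = L³/(3EI) = 682.8/EI.
The prop prevents deflection at Q: R_Q = δ_0/δ_{QQ} = 117173/682.8 = 171.6 kN.

R_Q = 171.6 kN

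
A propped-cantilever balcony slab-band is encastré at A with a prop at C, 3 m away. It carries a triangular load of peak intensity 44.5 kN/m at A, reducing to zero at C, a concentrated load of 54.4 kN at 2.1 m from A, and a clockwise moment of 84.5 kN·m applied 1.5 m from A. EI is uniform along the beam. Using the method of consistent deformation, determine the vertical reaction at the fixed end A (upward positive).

R_A = 45.46 kN

Take the reaction at C as the redundant and release it; the primary structure is a cantilever fixed at A.
Downward deflection at the released point C due to the loads:
  triangular load, peak 44.5 at the fixed end: w₀L⁴/(30EI) = 120.2/EI
  point load 54.4 at a = 2.1: Pa²(3L − a)/(6EI) = 275.9/EI
  clockwise couple 84.5 at a = 1.5: M₀a(2L − a)/(2EI) = 285.2/EI
  δ_0 = 681.2/EI
Flexibility coefficient — unit upward force at C: δ_{CC} = L³/(3EI) = 9/EI.
The prop prevents deflection at C: R_C = δ_0/δ_{CC} = 681.2/9 = 75.69 kN.
Vertical equilibrium: R_A = ΣP − R_C = 121.2 − 75.69 = 45.46 kN.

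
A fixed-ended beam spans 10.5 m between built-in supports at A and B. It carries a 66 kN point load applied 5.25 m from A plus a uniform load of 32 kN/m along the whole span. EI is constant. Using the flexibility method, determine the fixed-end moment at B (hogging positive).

Take the two fixed-end moments M_A, M_B as redundants; the released structure is the simple span AB.
Simple-span end rotations at A and B under the given loads:
  at A: point load 66 at a = 5.25: Pab(L + b)/(6LEI) = 454.8/EI
  at B: point load 66 at a = 5.25: Pab(L + a)/(6LEI) = 454.8/EI
  at A: UDL 32: wL³/(24EI) = 1544/EI
  at B: UDL 32: wL³/(24EI) = 1544/EI
  θ_A0 = 1998/EI,  θ_B0 = 1998/EI
Flexibility coefficients: a unit moment at one end gives L/(3EI) there and L/(6EI) at the far end, so f₁₁ = f₂₂ = 3.5/EI and f₁₂ = f₂₁ = 1.75/EI.
Compatibility — zero rotation at each built-in end:
  3.5 M_A + 1.75 M_B = 1998
  1.75 M_A + 3.5 M_B = 1998
Solving the pair gives M_A = 380.6 kN·m and M_B = 380.6 kN·m (hogging).

M_B = 380.6 kN·m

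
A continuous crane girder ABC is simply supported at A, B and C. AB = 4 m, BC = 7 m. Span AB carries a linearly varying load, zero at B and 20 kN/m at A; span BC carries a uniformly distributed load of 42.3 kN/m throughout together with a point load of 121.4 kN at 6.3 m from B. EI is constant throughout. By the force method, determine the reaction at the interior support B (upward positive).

Release continuity at B by inserting a hinge; the redundant is the internal moment M_B. The primary structure is two simply-supported spans AB and BC.
Discontinuity in slope at B on the released structure — sum the simple-span end rotations:
  span AB: triangular load, peak 20: 7w₀L³/(360EI) = 24.89/EI
  span BC: UDL 42.3: wL³/(24EI) = 604.5/EI
  span BC: point load 121.4 at a = 6.3: Pab(L + b)/(6LEI) = 98.15/EI
  relative rotation θ_0 = (24.89 + 702.7)/EI = 727.6/EI
A unit hogging moment at B produces rotation L₁/(3EI) + L₂/(3EI) = 3.667/EI.
Compatibility: M_B·(L₁+L₂)/(3EI) = θ_0, giving M_B = 198.4 kN·m (hogging).
Span AB, ΣM about A with M_B applied at B: R_B^{AB}·4 = 53.33 + 198.4, so R_B^{AB} = 62.94 kN and R_A = 40 − 62.94 = -22.94 kN.
Span BC, ΣM about C: R_B^{BC}·7 = 1121 + 198.4, so R_B^{BC} = 188.5 kN and R_C = 417.5 − 188.5 = 229 kN.
R_B = 62.94 + 188.5 = 251.5 kN.

R_B = 251.5 kN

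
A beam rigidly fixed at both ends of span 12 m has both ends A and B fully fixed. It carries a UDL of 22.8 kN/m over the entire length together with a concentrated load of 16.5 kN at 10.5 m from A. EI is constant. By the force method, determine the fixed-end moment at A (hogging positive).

Take the two fixed-end moments M_A, M_B as redundants; the released structure is the simple span AB.
On the primary (simply-supported) span, the end slopes from the loading are:
  at A: UDL 22.8: wL³/(24EI) = 1642/EI
  at B: UDL 22.8: wL³/(24EI) = 1642/EI
  at A: point load 16.5 at a = 10.5: Pab(L + b)/(6LEI) = 48.73/EI
  at B: point load 16.5 at a = 10.5: Pab(L + a)/(6LEI) = 81.21/EI
  θ_A0 = 1690/EI,  θ_B0 = 1723/EI
Flexibility coefficients: a unit moment at one end gives L/(3EI) there and L/(6EI) at the far end, so f₁₁ = f₂₂ = 4/EI and f₁₂ = f₂₁ = 2/EI.
Compatibility — zero rotation at each built-in end:
  4 M_A + 2 M_B = 1690
  2 M_A + 4 M_B = 1723
Solving the pair gives M_A = 276.3 kN·m and M_B = 292.5 kN·m (hogging).

M_A = 276.3 kN·m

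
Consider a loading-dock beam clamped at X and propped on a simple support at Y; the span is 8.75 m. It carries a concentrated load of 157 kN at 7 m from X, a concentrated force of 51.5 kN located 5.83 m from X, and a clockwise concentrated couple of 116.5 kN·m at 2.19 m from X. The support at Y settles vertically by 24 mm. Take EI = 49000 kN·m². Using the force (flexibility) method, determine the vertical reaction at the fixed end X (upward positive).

Release the roller at Y. Primary structure: cantilever fixed at X.
Downward deflection at the released point Y due to the loads:
  point load 157 at a = 7: Pa²(3L − a)/(6EI) = 24682/EI
  point load 51.5 at a = 5.83: Pa²(3L − a)/(6EI) = 5957/EI
  clockwise couple 116.5 at a = 2.19: M₀a(2L − a)/(2EI) = 1953/EI
  δ_0 = 32592/EI
Flexibility coefficient — unit upward force at Y: δ_{YY} = L³/(3EI) = 223.3/EI.
With EI = 49000 kN·m²: δ_0 = 0.66514 m and δ_{YY} = 0.004557 m/kN.
Compatibility — the beam at Y must follow the support down by 0.024 m: δ_0 − R_Y·δ_{YY} = 0.024, so R_Y = (0.66514 − 0.024)/0.004557 = 140.7 kN.
Vertical equilibrium: R_X = ΣP − R_Y = 208.5 − 140.7 = 67.81 kN.

R_X = 67.81 kN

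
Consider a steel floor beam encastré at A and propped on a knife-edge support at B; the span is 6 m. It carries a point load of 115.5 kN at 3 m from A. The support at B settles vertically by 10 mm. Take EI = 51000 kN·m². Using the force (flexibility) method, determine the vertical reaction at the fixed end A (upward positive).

R_A = 86.49 kN

Remove the prop at B; the released (primary) structure is a cantilever built in at A.
Free-end deflection of the primary structure under the applied loading (downward +):
  point load 115.5 at a = 3: Pa²(3L − a)/(6EI) = 2599/EI
Flexibility coefficient — unit upward force at B: δ_{BB} = L³/(3EI) = 72/EI.
With EI = 51000 kN·m²: δ_0 = 0.050956 m and δ_{BB} = 0.001412 m/kN.
Compatibility — the beam at B must follow the support down by 0.01 m: δ_0 − R_B·δ_{BB} = 0.01, so R_B = (0.050956 − 0.01)/0.001412 = 29.01 kN.
Vertical equilibrium: R_A = ΣP − R_B = 115.5 − 29.01 = 86.49 kN.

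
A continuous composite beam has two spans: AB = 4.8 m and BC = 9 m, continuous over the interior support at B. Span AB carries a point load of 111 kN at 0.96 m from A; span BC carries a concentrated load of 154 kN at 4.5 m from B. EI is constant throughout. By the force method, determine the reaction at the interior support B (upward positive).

R_B = 159 kN

Insert a hinge at B; M_B is the redundant, and each span becomes simply supported.
End slopes at the hinge B, treating each span as simply supported:
  span AB: point load 111 at a = 0.96: Pab(L + a)/(6LEI) = 81.84/EI
  span BC: point load 154 at a = 4.5: Pab(L + b)/(6LEI) = 779.6/EI
  relative rotation θ_0 = (81.84 + 779.6)/EI = 861.5/EI
A unit hogging moment at B produces rotation L₁/(3EI) + L₂/(3EI) = 4.6/EI.
Slope continuity at B: θ_0 = M_B·4.6/EI, so M_B = 861.5/4.6 = 187.3 kN·m (hogging).
Span AB, ΣM about A with M_B applied at B: R_B^{AB}·4.8 = 106.6 + 187.3, so R_B^{AB} = 61.22 kN and R_A = 111 − 61.22 = 49.78 kN.
Span BC, ΣM about C: R_B^{BC}·9 = 693 + 187.3, so R_B^{BC} = 97.81 kN and R_C = 154 − 97.81 = 56.19 kN.
R_B = 61.22 + 97.81 = 159 kN.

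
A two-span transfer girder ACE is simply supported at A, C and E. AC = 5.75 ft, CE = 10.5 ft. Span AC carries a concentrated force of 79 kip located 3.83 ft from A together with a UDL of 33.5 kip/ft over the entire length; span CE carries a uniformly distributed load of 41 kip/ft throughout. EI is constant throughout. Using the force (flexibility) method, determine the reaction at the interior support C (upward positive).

R_C = 483.7 kip

Insert a hinge at C; M_C is the redundant, and each span becomes simply supported.
Rotations at C on the released spans (each span's end-slope, ×1/EI):
  span AC: point load 79 at a = 3.83: Pab(L + a)/(6LEI) = 161.3/EI
  span AC: UDL 33.5: wL³/(24EI) = 265.4/EI
  span CE: UDL 41: wL³/(24EI) = 1978/EI
  relative rotation θ_0 = (426.7 + 1978)/EI = 2404/EI
A unit hogging moment at C produces rotation L₁/(3EI) + L₂/(3EI) = 5.417/EI.
Compatibility: M_C·(L₁+L₂)/(3EI) = θ_0, giving M_C = 443.9 kip·ft (hogging).
Span AC, ΣM about A with M_C applied at C: R_C^{AC}·5.75 = 856.4 + 443.9, so R_C^{AC} = 226.1 kip and R_A = 271.6 − 226.1 = 45.5 kip.
Span CE, ΣM about E: R_C^{CE}·10.5 = 2260 + 443.9, so R_C^{CE} = 257.5 kip and R_E = 430.5 − 257.5 = 173 kip.
R_C = 226.1 + 257.5 = 483.7 kip.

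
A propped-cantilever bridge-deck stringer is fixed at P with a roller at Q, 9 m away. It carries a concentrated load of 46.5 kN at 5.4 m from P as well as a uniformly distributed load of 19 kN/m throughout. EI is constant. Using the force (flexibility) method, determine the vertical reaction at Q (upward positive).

R_Q = 84.21 kN

Choose R_Q as the redundant. The primary structure is the cantilever fixed at P.
Free-end deflection of the primary structure under the applied loading (downward +):
  point load 46.5 at a = 5.4: Pa²(3L − a)/(6EI) = 4881/EI
  UDL 19: wL⁴/(8EI) = 15582/EI
  δ_0 = 20464/EI
Flexibility coefficient — unit upward force at Q: δ_{QQ} = L³/(3EI) = 243/EI.
Compatibility at Q: δ_0 − R_Q·δ_{QQ} = 0, so R_Q = 20464/243 = 84.21 kN.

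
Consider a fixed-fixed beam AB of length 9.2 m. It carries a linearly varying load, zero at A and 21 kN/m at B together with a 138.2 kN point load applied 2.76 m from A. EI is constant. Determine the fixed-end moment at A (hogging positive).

M_A = 246.1 kN·m

Take the two fixed-end moments M_A, M_B as redundants; the released structure is the simple span AB.
On the primary (simply-supported) span, the end slopes from the loading are:
  at A: triangular load, peak 21: 7w₀L³/(360EI) = 318/EI
  at B: triangular load, peak 21: w₀L³/(45EI) = 363.4/EI
  at A: point load 138.2 at a = 2.76: Pab(L + b)/(6LEI) = 696/EI
  at B: point load 138.2 at a = 2.76: Pab(L + a)/(6LEI) = 532.2/EI
  θ_A0 = 1014/EI,  θ_B0 = 895.6/EI
Flexibility coefficients: a unit moment at one end gives L/(3EI) there and L/(6EI) at the far end, so f₁₁ = f₂₂ = 3.067/EI and f₁₂ = f₂₁ = 1.533/EI.
Compatibility — zero rotation at each built-in end:
  3.067 M_A + 1.533 M_B = 1014
  1.533 M_A + 3.067 M_B = 895.6
Solving the pair gives M_A = 246.1 kN·m and M_B = 169 kN·m (hogging).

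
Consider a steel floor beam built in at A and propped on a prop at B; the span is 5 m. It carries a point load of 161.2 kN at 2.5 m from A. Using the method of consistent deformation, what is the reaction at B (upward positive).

Remove the prop at B; the released (primary) structure is a cantilever built in at A.
Deflection at B on the released cantilever, summing each load's contribution:
  point load 161.2 at a = 2.5: Pa²(3L − a)/(6EI) = 2099/EI
Flexibility coefficient — unit upward force at B: δ_{BB} = L³/(3EI) = 41.67/EI.
The prop prevents deflection at B: R_B = δ_0/δ_{BB} = 2099/41.67 = 50.38 kN.

R_B = 50.38 kN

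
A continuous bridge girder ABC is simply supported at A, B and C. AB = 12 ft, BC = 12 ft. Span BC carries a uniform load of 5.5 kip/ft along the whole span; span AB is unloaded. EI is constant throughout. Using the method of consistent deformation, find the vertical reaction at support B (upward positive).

Take M_B as the redundant. Released structure: two simple spans AB and BC with a hinge at B.
Rotations at B on the released spans (each span's end-slope, ×1/EI):
  span BC: UDL 5.5: wL³/(24EI) = 396/EI
  relative rotation θ_0 = (0 + 396)/EI = 396/EI
A unit hogging moment at B produces rotation L₁/(3EI) + L₂/(3EI) = 8/EI.
Compatibility: M_B·(L₁+L₂)/(3EI) = θ_0, giving M_B = 49.5 kip·ft (hogging).
Span AB, ΣM about A with M_B applied at B: R_B^{AB}·12 = 0 + 49.5, so R_B^{AB} = 4.125 kip and R_A = 0 − 4.125 = -4.125 kip.
Span BC, ΣM about C: R_B^{BC}·12 = 396 + 49.5, so R_B^{BC} = 37.12 kip and R_C = 66 − 37.12 = 28.88 kip.
R_B = 4.125 + 37.12 = 41.25 kip.

R_B = 41.25 kip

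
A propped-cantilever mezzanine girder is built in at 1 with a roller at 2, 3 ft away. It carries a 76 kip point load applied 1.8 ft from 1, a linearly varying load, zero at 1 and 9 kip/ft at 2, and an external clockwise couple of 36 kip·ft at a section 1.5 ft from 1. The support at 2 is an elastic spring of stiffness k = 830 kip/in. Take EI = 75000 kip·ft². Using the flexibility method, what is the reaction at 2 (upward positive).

R_2 = 29.27 kip

Choose R_2 as the redundant. The primary structure is the cantilever fixed at 1.
Downward deflection at the released point 2 due to the loads:
  point load 76 at a = 1.8: Pa²(3L − a)/(6EI) = 295.5/EI
  triangular load, peak 9 at the free end: 11w₀L⁴/(120EI) = 66.83/EI
  clockwise couple 36 at a = 1.5: M₀a(2L − a)/(2EI) = 121.5/EI
  δ_0 = 483.8/EI
Flexibility coefficient — unit upward force at 2: δ_{22} = L³/(3EI) = 9/EI.
With EI = 75000 kip·ft²: δ_0 = 0.006451 ft and δ_{22} = 0.00012 ft/kip.
Compatibility — the spring shortens by R_2/k under the reaction it provides: δ_0 − R_2·δ_{22} = R_2/k. With 1/k = 1/(830×12) ft/kip = 0.0001 ft/kip, R_2 = δ_0 / (δ_{22} + 1/k) = 0.006451 / (0.00012 + 0.0001) = 29.27 kip.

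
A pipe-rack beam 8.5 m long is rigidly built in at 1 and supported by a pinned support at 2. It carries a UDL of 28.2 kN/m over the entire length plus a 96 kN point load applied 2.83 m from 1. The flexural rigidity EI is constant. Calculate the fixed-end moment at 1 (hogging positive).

Remove the prop at 2; the released (primary) structure is a cantilever built in at 1.
Deflection at 2 on the released cantilever, summing each load's contribution:
  UDL 28.2: wL⁴/(8EI) = 18401/EI
  point load 96 at a = 2.83: Pa²(3L − a)/(6EI) = 2905/EI
  δ_0 = 21306/EI
Tip deflection under a unit load at 2: L³/(3EI) = 204.7/EI.
The prop prevents deflection at 2: R_2 = δ_0/δ_{22} = 21306/204.7 = 104.1 kN.
Moment equilibrium about 1: M_1 = Σ(load moments about 1) − R_2·L = 1290 − 104.1×8.5 = 405.7 kN·m.

M_1 = 405.7 kN·m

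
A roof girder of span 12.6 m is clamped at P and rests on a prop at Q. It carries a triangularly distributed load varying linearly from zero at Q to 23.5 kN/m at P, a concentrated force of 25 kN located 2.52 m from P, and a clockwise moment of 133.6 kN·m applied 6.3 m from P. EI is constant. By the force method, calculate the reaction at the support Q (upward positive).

Remove the prop at Q; the released (primary) structure is a cantilever built in at P.
Primary-structure tip deflection at Q by superposition:
  triangular load, peak 23.5 at the fixed end: w₀L⁴/(30EI) = 19744/EI
  point load 25 at a = 2.52: Pa²(3L − a)/(6EI) = 933.5/EI
  clockwise couple 133.6 at a = 6.3: M₀a(2L − a)/(2EI) = 7954/EI
  δ_0 = 28631/EI
Tip deflection under a unit load at Q: L³/(3EI) = 666.8/EI.
The prop prevents deflection at Q: R_Q = δ_0/δ_{QQ} = 28631/666.8 = 42.94 kN.

R_Q = 42.94 kN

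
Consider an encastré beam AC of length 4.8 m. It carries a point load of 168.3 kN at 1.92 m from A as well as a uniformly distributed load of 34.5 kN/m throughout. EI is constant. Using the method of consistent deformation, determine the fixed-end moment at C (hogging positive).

Take the two fixed-end moments M_A, M_C as redundants; the released structure is the simple span AC.
End rotations of the released simple span under the applied load (×1/EI):
  at A: point load 168.3 at a = 1.92: Pab(L + b)/(6LEI) = 248.2/EI
  at C: point load 168.3 at a = 1.92: Pab(L + a)/(6LEI) = 217.1/EI
  at A: UDL 34.5: wL³/(24EI) = 159/EI
  at C: UDL 34.5: wL³/(24EI) = 159/EI
  θ_A0 = 407.1/EI,  θ_C0 = 376.1/EI
Flexibility coefficients: a unit moment at one end gives L/(3EI) there and L/(6EI) at the far end, so f₁₁ = f₂₂ = 1.6/EI and f₁₂ = f₂₁ = 0.8/EI.
Compatibility — zero rotation at each built-in end:
  1.6 M_A + 0.8 M_C = 407.1
  0.8 M_A + 1.6 M_C = 376.1
Solving the pair gives M_A = 182.6 kN·m and M_C = 143.8 kN·m (hogging).

M_C = 143.8 kN·m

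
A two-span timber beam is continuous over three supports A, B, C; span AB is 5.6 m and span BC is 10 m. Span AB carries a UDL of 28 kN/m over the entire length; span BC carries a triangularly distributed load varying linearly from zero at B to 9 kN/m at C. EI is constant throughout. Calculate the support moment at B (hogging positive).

Insert a hinge at B; M_B is the redundant, and each span becomes simply supported.
End slopes at the hinge B, treating each span as simply supported:
  span AB: UDL 28: wL³/(24EI) = 204.9/EI
  span BC: triangular load, peak 9: 7w₀L³/(360EI) = 175/EI
  relative rotation θ_0 = (204.9 + 175)/EI = 379.9/EI
A unit hogging moment at B produces rotation L₁/(3EI) + L₂/(3EI) = 5.2/EI.
Compatibility: M_B·(L₁+L₂)/(3EI) = θ_0, giving M_B = 73.05 kN·m (hogging).

M_B = 73.05 kN·m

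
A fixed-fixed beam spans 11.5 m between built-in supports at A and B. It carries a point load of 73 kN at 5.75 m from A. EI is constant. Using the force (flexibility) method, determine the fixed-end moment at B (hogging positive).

M_B = 104.9 kN·m

Release both end moments; the primary structure is a simply-supported span AB with redundants M_A and M_B.
End rotations of the released simple span under the applied load (×1/EI):
  at A: point load 73 at a = 5.75: Pab(L + b)/(6LEI) = 603.4/EI
  at B: point load 73 at a = 5.75: Pab(L + a)/(6LEI) = 603.4/EI
  θ_A0 = 603.4/EI,  θ_B0 = 603.4/EI
Flexibility coefficients: a unit moment at one end gives L/(3EI) there and L/(6EI) at the far end, so f₁₁ = f₂₂ = 3.833/EI and f₁₂ = f₂₁ = 1.917/EI.
Compatibility — zero rotation at each built-in end:
  3.833 M_A + 1.917 M_B = 603.4
  1.917 M_A + 3.833 M_B = 603.4
Solving the pair gives M_A = 104.9 kN·m and M_B = 104.9 kN·m (hogging).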